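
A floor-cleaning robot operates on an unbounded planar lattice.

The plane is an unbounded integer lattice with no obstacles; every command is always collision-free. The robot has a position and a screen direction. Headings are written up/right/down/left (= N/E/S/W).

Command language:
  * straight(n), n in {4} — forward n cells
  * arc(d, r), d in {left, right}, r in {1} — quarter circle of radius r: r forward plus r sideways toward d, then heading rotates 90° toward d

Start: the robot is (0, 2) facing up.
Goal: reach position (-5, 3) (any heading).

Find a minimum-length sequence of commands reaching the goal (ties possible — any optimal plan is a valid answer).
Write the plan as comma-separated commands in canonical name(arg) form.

arc(left, 1), straight(4)

t0: (0, 2) facing up
1. arc(left, 1) → (-1, 3) facing left
2. straight(4) → (-5, 3) facing left
shorter routes all fall short; 2 is best.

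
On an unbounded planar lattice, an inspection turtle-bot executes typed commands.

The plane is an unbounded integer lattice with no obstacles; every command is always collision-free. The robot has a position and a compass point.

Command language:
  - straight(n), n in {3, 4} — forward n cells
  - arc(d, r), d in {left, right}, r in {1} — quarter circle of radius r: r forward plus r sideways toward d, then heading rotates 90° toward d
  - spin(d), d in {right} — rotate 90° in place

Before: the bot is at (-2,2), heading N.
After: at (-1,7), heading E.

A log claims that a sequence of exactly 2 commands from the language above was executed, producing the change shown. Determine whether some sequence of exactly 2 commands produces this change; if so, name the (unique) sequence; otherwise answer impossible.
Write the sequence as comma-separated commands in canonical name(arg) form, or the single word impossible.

key: order matters: swapping straight(4) and arc(right, 1) lands elsewhere
initial: at (-2,2), heading N
1. straight(4) → at (-2,6), heading N
2. arc(right, 1) → at (-1,7), heading E
no other 2-command option fits: unique.

straight(4), arc(right, 1)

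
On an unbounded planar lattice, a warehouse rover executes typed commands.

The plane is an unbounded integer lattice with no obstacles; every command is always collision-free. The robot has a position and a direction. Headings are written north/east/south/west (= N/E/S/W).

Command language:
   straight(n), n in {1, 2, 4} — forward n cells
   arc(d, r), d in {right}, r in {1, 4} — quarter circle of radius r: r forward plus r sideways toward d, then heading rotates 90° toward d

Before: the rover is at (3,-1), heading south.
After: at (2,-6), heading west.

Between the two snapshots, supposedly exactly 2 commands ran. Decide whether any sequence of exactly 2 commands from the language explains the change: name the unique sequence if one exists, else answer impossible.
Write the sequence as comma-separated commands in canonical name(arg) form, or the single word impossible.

straight(4), arc(right, 1)

key: position moved to (2,-6) AND the heading swung to W — translation plus rotation needed
start: at (3,-1), heading south
step 1 (straight(4)): at (3,-5), heading south
step 2 (arc(right, 1)): at (2,-6), heading west
uniquely the one of 25 2-step routes that fits.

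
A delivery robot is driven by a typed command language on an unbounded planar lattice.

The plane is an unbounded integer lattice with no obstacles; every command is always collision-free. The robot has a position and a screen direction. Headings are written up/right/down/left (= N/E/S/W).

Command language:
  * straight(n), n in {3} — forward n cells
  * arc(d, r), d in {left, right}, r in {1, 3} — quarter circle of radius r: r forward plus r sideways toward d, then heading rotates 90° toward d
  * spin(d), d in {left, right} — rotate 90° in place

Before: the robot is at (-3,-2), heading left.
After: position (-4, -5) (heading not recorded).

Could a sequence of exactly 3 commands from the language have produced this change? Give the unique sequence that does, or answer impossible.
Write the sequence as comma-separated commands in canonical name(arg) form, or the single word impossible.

key: order matters: swapping arc(left, 3) and arc(left, 1) lands elsewhere
t0: at (-3,-2), heading left
[1] after arc(left, 3): at (-6,-5), heading down
[2] after arc(left, 1): at (-5,-6), heading right
[3] after arc(left, 1): at (-4,-5), heading up
no other 3-command option fits: unique.

arc(left, 3), arc(left, 1), arc(left, 1)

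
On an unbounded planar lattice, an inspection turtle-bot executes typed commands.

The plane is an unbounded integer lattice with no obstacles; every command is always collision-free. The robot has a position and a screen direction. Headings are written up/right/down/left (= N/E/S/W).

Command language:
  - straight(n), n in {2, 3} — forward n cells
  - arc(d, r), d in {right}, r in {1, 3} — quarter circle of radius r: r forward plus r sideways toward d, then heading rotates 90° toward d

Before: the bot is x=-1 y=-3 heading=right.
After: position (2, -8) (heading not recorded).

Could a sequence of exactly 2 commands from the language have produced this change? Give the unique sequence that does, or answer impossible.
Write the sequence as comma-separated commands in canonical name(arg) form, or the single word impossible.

arc(right, 3), straight(2)

key: running straight(2) before arc(right, 3) would end elsewhere — order is forced
from: x=-1 y=-3 heading=right
1. arc(right, 3) → x=2 y=-6 heading=down
2. straight(2) → x=2 y=-8 heading=down
no rival 2-sequence matches.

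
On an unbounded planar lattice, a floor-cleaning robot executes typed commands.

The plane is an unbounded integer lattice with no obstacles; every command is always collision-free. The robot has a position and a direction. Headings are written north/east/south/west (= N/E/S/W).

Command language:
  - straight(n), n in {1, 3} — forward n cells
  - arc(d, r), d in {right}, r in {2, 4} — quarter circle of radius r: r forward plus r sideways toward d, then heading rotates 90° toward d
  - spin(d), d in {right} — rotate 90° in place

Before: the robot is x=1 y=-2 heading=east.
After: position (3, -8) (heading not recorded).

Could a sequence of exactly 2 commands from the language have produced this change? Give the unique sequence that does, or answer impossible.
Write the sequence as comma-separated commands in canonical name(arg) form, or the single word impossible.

arc(right, 4), arc(right, 2)

key: running arc(right, 2) before arc(right, 4) would end elsewhere — order is forced
from: x=1 y=-2 heading=east
[1] after arc(right, 4): x=5 y=-6 heading=south
[2] after arc(right, 2): x=3 y=-8 heading=west
uniquely the one of 25 2-step routes that fits.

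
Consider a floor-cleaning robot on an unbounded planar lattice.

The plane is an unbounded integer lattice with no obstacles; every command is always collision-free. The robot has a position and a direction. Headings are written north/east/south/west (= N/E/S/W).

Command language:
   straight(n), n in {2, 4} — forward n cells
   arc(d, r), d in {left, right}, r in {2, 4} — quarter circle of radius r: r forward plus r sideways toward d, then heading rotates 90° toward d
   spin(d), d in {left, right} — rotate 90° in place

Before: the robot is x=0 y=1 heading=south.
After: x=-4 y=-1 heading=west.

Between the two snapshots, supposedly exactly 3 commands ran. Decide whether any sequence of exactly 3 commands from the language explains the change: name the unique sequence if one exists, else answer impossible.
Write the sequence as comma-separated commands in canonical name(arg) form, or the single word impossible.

straight(2), spin(right), straight(4)

key: running straight(4) before straight(2) would end elsewhere — order is forced
start: x=0 y=1 heading=south
t=1 straight(2) ⇒ x=0 y=-1 heading=south
t=2 spin(right) ⇒ x=0 y=-1 heading=west
t=3 straight(4) ⇒ x=-4 y=-1 heading=west
no rival 3-sequence matches.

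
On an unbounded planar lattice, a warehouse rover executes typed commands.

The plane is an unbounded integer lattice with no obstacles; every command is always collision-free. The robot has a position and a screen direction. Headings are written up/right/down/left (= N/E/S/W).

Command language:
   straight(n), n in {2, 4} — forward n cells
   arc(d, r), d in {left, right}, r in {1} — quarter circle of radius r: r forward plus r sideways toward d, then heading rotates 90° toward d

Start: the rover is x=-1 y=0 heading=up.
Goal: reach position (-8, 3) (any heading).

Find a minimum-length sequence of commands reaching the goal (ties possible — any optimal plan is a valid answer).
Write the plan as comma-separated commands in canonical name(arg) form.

arc(left, 1), arc(right, 1), arc(left, 1), straight(4)

from: x=-1 y=0 heading=up
t=1 arc(left, 1) ⇒ x=-2 y=1 heading=left
t=2 arc(right, 1) ⇒ x=-3 y=2 heading=up
t=3 arc(left, 1) ⇒ x=-4 y=3 heading=left
t=4 straight(4) ⇒ x=-8 y=3 heading=left
nothing shorter than 4 reaches the goal.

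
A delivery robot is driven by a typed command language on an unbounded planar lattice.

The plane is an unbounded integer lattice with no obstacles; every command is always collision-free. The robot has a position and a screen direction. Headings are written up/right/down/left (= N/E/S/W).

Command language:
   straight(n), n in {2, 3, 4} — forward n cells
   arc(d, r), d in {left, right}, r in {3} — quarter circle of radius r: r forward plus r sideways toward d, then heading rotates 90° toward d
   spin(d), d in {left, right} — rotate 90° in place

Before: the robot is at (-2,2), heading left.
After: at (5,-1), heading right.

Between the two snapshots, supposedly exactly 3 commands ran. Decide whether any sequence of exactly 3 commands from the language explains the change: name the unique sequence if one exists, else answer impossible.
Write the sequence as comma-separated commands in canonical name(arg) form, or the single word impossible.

key: position moved to (5,-1) AND the heading swung to E — translation plus rotation needed
start: at (-2,2), heading left
[1] after spin(left): at (-2,2), heading down
[2] after arc(left, 3): at (1,-1), heading right
[3] after straight(4): at (5,-1), heading right
no rival 3-sequence matches.

spin(left), arc(left, 3), straight(4)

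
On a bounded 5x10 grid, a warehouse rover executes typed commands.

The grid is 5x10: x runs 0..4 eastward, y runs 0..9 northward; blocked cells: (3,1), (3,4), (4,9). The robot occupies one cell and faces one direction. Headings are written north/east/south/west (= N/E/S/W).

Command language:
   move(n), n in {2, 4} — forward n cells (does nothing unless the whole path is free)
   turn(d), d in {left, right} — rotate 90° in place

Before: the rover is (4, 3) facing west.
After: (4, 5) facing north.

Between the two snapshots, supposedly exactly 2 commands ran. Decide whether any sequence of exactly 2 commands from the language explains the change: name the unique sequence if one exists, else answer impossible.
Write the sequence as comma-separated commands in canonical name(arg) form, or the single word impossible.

key: order matters: swapping turn(right) and move(2) lands elsewhere
begin: (4, 3) facing west
step 1 (turn(right)): (4, 3) facing north
step 2 (move(2)): (4, 5) facing north
no rival 2-sequence matches.

turn(right), move(2)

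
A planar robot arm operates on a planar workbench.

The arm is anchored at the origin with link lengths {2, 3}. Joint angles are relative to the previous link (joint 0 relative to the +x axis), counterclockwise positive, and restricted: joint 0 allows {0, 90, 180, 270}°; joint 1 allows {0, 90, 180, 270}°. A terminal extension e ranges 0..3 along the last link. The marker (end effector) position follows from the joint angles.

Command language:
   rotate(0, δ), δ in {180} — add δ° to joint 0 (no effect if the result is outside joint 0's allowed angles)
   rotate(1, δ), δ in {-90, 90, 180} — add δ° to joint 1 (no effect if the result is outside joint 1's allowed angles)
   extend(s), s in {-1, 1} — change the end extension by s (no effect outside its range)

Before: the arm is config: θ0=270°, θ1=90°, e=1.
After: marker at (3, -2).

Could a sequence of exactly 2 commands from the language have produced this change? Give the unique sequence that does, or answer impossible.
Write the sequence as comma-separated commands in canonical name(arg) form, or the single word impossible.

extend(-1), extend(-1)

t0: config: θ0=270°, θ1=90°, e=1
[1] after extend(-1): config: θ0=270°, θ1=90°, e=0
[2] after extend(-1): config: θ0=270°, θ1=90°, e=0
all 36 alternatives checked — unique.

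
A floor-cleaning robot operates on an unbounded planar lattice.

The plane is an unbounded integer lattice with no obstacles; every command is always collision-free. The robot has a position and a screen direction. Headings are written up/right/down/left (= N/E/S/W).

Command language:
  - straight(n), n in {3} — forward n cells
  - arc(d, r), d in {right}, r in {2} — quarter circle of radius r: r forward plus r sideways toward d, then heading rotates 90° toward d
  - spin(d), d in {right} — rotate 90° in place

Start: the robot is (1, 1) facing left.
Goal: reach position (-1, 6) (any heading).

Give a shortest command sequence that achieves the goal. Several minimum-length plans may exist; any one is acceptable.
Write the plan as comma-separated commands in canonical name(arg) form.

initial: (1, 1) facing left
[1] after arc(right, 2): (-1, 3) facing up
[2] after straight(3): (-1, 6) facing up
minimal: 2 command(s), checked below 2.

arc(right, 2), straight(3)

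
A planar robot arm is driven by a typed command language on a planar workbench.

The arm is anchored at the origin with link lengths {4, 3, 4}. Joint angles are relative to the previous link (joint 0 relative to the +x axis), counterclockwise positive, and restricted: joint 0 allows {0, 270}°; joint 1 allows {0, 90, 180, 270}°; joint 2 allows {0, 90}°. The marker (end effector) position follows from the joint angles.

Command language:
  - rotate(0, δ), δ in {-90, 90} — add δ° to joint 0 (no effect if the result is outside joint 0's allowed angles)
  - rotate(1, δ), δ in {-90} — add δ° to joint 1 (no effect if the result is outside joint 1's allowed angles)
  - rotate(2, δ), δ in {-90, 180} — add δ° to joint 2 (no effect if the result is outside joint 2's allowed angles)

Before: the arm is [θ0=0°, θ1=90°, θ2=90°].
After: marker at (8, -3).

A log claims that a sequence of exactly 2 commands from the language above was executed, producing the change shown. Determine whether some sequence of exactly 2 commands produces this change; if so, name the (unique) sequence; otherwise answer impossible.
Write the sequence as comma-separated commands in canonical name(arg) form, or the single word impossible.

initial: [θ0=0°, θ1=90°, θ2=90°]
1. rotate(1, -90) → [θ0=0°, θ1=0°, θ2=90°]
2. rotate(1, -90) → [θ0=0°, θ1=270°, θ2=90°]
no rival 2-sequence matches.

rotate(1, -90), rotate(1, -90)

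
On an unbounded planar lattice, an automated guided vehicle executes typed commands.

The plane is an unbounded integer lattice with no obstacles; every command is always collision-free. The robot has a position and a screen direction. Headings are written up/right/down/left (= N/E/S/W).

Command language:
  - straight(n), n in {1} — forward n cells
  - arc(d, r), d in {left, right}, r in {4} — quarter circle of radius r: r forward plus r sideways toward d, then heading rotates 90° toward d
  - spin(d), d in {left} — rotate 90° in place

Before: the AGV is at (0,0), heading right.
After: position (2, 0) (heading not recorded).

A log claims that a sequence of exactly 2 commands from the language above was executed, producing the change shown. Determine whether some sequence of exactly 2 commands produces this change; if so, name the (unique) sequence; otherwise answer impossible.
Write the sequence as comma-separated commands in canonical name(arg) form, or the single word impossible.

straight(1), straight(1)

t0: at (0,0), heading right
step 1 (straight(1)): at (1,0), heading right
step 2 (straight(1)): at (2,0), heading right
no rival 2-sequence matches.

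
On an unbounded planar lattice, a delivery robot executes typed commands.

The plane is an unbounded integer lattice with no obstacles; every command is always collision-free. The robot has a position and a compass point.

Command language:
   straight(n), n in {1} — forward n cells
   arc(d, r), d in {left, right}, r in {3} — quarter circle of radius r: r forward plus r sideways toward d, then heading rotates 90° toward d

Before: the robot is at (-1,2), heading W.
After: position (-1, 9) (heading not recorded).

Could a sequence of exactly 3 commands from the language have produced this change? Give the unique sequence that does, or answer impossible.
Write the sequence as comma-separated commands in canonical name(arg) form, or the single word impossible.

from: at (-1,2), heading W
1. arc(right, 3) → at (-4,5), heading N
2. straight(1) → at (-4,6), heading N
3. arc(right, 3) → at (-1,9), heading E
no rival 3-sequence matches.

arc(right, 3), straight(1), arc(right, 3)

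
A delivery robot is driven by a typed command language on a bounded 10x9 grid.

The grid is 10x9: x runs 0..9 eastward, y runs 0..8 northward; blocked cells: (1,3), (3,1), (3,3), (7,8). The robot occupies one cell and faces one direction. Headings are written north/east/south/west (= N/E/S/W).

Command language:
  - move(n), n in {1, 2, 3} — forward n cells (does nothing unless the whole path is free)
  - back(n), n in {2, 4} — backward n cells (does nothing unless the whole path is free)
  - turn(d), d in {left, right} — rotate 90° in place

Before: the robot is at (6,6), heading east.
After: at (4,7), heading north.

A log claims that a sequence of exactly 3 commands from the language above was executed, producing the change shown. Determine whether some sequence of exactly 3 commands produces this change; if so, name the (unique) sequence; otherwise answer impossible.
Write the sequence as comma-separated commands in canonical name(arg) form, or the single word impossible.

key: cell and facing (now N) both changed — the 3 commands mix motion and turning
begin: at (6,6), heading east
t=1 back(2) ⇒ at (4,6), heading east
t=2 turn(left) ⇒ at (4,6), heading north
t=3 move(1) ⇒ at (4,7), heading north
all 343 alternatives checked — unique.

back(2), turn(left), move(1)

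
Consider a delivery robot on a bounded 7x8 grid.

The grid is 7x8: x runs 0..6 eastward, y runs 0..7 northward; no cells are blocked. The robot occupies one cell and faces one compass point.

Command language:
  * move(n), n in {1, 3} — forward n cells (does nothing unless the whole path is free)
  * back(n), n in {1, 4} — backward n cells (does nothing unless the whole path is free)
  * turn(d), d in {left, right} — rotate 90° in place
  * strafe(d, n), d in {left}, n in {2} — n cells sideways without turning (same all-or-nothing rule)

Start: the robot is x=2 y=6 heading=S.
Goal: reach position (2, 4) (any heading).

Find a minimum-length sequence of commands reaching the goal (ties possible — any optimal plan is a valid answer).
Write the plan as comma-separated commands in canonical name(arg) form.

move(3), back(1)

begin: x=2 y=6 heading=S
[1] after move(3): x=2 y=3 heading=S
[2] after back(1): x=2 y=4 heading=S
shorter routes all fall short; 2 is best.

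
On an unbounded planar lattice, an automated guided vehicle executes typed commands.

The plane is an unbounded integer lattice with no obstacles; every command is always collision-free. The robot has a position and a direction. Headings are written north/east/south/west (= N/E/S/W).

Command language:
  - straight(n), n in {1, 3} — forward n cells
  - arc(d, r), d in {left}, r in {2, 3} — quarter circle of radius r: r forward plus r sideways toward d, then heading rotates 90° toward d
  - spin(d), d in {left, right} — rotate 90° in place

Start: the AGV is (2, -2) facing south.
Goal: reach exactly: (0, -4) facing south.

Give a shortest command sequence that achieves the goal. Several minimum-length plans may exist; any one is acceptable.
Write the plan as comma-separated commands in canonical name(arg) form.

start: (2, -2) facing south
t=1 spin(right) ⇒ (2, -2) facing west
t=2 arc(left, 2) ⇒ (0, -4) facing south
minimal: 2 command(s), checked below 2.

spin(right), arc(left, 2)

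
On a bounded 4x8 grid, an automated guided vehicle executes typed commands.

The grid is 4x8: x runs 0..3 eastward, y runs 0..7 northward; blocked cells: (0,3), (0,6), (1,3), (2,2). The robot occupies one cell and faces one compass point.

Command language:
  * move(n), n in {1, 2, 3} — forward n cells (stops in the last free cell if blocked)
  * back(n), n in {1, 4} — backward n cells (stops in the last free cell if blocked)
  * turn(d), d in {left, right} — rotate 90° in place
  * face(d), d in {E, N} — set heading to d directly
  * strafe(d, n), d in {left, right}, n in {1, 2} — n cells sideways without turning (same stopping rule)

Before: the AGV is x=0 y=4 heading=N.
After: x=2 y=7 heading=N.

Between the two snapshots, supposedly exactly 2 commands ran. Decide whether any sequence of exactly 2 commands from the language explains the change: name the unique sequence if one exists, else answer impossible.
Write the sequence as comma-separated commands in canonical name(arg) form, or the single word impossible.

key: running move(3) before strafe(right, 2) would end elsewhere — order is forced
t0: x=0 y=4 heading=N
1. strafe(right, 2) → x=2 y=4 heading=N
2. move(3) → x=2 y=7 heading=N
all 169 alternatives checked — unique.

strafe(right, 2), move(3)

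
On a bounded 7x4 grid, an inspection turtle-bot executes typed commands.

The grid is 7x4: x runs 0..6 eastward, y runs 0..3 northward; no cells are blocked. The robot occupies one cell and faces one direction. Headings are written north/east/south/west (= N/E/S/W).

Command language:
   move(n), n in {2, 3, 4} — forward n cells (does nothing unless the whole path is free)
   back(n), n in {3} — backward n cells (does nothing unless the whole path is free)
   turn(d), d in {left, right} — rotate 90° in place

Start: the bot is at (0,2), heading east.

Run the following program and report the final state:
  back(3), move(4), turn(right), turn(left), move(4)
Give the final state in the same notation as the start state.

at (4,2), heading east

start: at (0,2), heading east
1. back(3) → at (0,2), heading east
2. move(4) → at (4,2), heading east
3. turn(right) → at (4,2), heading south
4. turn(left) → at (4,2), heading east
5. move(4) → at (4,2), heading east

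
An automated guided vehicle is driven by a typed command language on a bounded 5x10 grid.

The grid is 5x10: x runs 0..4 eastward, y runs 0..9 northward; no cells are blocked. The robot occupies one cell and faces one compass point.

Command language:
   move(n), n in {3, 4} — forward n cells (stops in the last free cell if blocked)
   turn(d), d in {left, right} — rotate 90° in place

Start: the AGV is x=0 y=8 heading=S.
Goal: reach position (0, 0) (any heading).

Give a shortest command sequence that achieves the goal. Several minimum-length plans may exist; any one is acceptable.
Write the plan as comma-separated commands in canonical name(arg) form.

from: x=0 y=8 heading=S
t=1 move(4) ⇒ x=0 y=4 heading=S
t=2 move(4) ⇒ x=0 y=0 heading=S
minimal: 2 command(s), checked below 2.

move(4), move(4)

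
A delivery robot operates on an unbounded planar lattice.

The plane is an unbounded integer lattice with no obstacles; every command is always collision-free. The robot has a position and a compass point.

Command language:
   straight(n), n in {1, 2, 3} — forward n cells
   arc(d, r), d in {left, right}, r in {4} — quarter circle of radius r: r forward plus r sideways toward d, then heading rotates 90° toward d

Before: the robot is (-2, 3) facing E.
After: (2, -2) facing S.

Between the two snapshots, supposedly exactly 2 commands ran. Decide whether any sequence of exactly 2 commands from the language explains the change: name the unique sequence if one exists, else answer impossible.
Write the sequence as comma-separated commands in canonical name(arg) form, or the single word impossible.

arc(right, 4), straight(1)

key: position moved to (2,-2) AND the heading swung to S — translation plus rotation needed
initial: (-2, 3) facing E
[1] after arc(right, 4): (2, -1) facing S
[2] after straight(1): (2, -2) facing S
uniquely the one of 25 2-step routes that fits.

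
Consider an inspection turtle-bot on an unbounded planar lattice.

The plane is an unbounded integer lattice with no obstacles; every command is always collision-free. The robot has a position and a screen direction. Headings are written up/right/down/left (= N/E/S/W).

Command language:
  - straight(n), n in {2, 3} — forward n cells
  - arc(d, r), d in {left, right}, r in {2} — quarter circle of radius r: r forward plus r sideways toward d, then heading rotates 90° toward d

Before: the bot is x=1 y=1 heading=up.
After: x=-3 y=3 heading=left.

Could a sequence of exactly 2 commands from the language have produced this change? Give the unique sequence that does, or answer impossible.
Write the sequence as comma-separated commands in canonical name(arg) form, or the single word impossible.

arc(left, 2), straight(2)

key: position moved to (-3,3) AND the heading swung to W — translation plus rotation needed
begin: x=1 y=1 heading=up
step 1 (arc(left, 2)): x=-1 y=3 heading=left
step 2 (straight(2)): x=-3 y=3 heading=left
uniquely the one of 16 2-step routes that fits.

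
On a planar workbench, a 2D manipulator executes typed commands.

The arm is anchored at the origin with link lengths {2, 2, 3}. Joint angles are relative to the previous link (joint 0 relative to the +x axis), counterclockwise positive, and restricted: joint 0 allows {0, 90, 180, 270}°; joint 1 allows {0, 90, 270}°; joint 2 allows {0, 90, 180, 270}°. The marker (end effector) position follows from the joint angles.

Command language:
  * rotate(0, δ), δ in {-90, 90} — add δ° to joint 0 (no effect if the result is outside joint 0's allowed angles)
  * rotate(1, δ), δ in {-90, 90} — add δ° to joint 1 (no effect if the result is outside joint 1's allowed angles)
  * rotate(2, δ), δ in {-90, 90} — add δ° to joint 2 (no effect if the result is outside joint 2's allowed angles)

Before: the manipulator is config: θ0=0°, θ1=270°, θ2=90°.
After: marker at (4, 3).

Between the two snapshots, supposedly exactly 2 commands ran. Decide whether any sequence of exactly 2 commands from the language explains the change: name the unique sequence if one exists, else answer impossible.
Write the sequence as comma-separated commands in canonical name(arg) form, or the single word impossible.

key: order matters: swapping rotate(1, -90) and rotate(1, 90) lands elsewhere
initial: config: θ0=0°, θ1=270°, θ2=90°
1. rotate(1, -90) → config: θ0=0°, θ1=270°, θ2=90°
2. rotate(1, 90) → config: θ0=0°, θ1=0°, θ2=90°
uniquely the one of 36 2-step routes that fits.

rotate(1, -90), rotate(1, 90)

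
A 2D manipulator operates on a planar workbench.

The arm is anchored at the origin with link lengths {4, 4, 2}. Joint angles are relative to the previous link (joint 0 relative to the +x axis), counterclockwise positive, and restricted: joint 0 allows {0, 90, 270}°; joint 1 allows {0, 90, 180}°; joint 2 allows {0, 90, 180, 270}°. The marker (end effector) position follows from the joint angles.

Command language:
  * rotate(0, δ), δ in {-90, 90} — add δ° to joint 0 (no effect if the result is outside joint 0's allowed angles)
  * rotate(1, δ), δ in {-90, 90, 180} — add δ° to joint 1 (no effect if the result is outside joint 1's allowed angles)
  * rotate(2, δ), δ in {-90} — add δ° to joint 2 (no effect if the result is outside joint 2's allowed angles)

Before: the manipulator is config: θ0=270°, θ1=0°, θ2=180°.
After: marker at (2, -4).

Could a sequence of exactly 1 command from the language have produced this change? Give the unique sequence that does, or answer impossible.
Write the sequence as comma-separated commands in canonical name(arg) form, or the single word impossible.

rotate(1, 90)

begin: config: θ0=270°, θ1=0°, θ2=180°
step 1 (rotate(1, 90)): config: θ0=270°, θ1=90°, θ2=180°
no rival 1-sequence matches.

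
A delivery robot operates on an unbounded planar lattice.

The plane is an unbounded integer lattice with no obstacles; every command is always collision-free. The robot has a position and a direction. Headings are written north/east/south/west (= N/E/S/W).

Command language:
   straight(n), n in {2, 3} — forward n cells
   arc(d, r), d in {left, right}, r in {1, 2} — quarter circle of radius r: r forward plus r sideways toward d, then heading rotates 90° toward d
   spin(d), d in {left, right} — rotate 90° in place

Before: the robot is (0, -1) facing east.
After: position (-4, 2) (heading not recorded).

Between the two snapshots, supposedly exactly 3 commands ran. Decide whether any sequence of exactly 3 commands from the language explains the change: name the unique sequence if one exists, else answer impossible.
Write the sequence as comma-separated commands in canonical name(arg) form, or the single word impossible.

arc(left, 1), arc(left, 2), straight(3)

key: order matters: swapping arc(left, 1) and straight(3) lands elsewhere
begin: (0, -1) facing east
1. arc(left, 1) → (1, 0) facing north
2. arc(left, 2) → (-1, 2) facing west
3. straight(3) → (-4, 2) facing west
uniquely the one of 512 3-step routes that fits.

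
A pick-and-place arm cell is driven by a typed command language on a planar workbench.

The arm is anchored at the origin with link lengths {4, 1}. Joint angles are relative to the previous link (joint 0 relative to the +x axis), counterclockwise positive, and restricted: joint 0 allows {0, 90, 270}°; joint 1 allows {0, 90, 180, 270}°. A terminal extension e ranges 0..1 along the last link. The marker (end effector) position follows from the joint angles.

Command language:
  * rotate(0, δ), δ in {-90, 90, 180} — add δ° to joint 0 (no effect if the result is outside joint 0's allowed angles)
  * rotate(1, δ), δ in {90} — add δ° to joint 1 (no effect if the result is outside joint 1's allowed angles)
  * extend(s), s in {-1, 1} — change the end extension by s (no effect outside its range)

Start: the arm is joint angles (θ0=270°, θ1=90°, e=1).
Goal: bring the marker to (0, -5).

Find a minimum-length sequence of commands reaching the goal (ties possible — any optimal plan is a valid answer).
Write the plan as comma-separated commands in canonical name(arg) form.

t0: joint angles (θ0=270°, θ1=90°, e=1)
step 1 (extend(-1)): joint angles (θ0=270°, θ1=90°, e=0)
step 2 (rotate(1, 90)): joint angles (θ0=270°, θ1=180°, e=0)
step 3 (rotate(1, 90)): joint angles (θ0=270°, θ1=270°, e=0)
step 4 (rotate(1, 90)): joint angles (θ0=270°, θ1=0°, e=0)
no 3-step plan works, so 4 is optimal.

extend(-1), rotate(1, 90), rotate(1, 90), rotate(1, 90)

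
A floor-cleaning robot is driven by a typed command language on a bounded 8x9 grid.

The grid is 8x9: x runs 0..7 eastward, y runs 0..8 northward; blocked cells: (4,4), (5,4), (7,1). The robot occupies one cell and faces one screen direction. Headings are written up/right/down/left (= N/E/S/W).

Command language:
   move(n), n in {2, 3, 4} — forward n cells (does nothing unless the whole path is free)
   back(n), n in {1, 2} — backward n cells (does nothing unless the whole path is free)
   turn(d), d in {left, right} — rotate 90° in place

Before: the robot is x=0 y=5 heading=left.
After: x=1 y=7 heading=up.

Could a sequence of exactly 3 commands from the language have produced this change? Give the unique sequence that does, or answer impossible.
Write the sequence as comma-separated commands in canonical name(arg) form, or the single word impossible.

back(1), turn(right), move(2)

key: cell and facing (now N) both changed — the 3 commands mix motion and turning
start: x=0 y=5 heading=left
step 1 (back(1)): x=1 y=5 heading=left
step 2 (turn(right)): x=1 y=5 heading=up
step 3 (move(2)): x=1 y=7 heading=up
no rival 3-sequence matches.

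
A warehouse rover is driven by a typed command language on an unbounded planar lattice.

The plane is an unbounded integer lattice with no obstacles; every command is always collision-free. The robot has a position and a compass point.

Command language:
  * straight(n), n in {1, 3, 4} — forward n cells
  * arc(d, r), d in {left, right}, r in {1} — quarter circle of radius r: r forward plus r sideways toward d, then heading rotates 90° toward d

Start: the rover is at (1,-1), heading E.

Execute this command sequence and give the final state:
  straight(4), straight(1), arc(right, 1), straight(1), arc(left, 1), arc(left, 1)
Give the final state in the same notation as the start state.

t0: at (1,-1), heading E
t=1 straight(4) ⇒ at (5,-1), heading E
t=2 straight(1) ⇒ at (6,-1), heading E
t=3 arc(right, 1) ⇒ at (7,-2), heading S
t=4 straight(1) ⇒ at (7,-3), heading S
t=5 arc(left, 1) ⇒ at (8,-4), heading E
t=6 arc(left, 1) ⇒ at (9,-3), heading N

at (9,-3), heading N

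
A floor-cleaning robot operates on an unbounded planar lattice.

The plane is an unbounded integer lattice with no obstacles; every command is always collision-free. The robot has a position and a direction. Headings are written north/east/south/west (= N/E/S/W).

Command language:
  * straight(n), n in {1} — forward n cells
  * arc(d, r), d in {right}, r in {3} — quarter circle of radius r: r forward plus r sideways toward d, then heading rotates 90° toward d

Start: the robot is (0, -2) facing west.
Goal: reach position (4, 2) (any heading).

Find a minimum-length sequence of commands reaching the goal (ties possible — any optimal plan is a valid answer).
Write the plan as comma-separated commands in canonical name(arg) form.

from: (0, -2) facing west
1. arc(right, 3) → (-3, 1) facing north
2. straight(1) → (-3, 2) facing north
3. arc(right, 3) → (0, 5) facing east
4. straight(1) → (1, 5) facing east
5. arc(right, 3) → (4, 2) facing south
nothing shorter than 5 reaches the goal.

arc(right, 3), straight(1), arc(right, 3), straight(1), arc(right, 3)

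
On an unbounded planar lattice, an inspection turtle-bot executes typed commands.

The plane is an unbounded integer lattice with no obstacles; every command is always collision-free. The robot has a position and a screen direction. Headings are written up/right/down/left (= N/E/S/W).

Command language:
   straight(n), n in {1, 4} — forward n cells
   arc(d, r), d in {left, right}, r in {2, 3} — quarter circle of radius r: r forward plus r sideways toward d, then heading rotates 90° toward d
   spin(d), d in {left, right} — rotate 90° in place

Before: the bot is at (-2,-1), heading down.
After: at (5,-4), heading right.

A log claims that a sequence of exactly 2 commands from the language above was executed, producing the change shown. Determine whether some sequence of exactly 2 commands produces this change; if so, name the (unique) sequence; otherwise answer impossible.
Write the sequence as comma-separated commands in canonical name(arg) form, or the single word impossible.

key: running straight(4) before arc(left, 3) would end elsewhere — order is forced
t0: at (-2,-1), heading down
1. arc(left, 3) → at (1,-4), heading right
2. straight(4) → at (5,-4), heading right
uniquely the one of 64 2-step routes that fits.

arc(left, 3), straight(4)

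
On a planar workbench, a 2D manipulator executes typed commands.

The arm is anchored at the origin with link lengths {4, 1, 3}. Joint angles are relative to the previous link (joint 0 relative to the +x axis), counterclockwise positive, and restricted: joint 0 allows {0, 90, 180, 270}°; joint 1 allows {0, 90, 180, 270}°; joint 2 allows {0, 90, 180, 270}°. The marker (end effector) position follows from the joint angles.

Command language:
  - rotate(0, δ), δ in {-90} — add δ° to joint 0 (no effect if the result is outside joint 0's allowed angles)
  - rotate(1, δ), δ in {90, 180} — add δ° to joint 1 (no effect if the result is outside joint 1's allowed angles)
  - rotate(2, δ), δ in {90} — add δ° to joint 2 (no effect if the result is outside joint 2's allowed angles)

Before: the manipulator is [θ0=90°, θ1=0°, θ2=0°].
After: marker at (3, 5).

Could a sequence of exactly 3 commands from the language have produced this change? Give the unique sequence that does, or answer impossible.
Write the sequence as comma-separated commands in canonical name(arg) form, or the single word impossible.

rotate(2, 90), rotate(2, 90), rotate(2, 90)

from: [θ0=90°, θ1=0°, θ2=0°]
t=1 rotate(2, 90) ⇒ [θ0=90°, θ1=0°, θ2=90°]
t=2 rotate(2, 90) ⇒ [θ0=90°, θ1=0°, θ2=180°]
t=3 rotate(2, 90) ⇒ [θ0=90°, θ1=0°, θ2=270°]
no other 3-command option fits: unique.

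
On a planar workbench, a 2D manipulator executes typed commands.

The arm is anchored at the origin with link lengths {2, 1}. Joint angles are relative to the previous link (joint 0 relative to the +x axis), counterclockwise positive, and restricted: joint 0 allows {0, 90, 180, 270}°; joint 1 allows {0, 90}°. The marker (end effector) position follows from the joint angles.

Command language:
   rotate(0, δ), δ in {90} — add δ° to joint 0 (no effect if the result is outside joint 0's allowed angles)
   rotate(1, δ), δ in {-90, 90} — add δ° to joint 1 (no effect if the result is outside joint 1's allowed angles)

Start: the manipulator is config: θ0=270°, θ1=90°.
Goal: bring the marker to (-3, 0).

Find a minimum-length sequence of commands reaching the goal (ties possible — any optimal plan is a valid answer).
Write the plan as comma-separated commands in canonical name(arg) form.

rotate(1, -90), rotate(0, 90), rotate(0, 90), rotate(0, 90)

from: config: θ0=270°, θ1=90°
t=1 rotate(1, -90) ⇒ config: θ0=270°, θ1=0°
t=2 rotate(0, 90) ⇒ config: θ0=0°, θ1=0°
t=3 rotate(0, 90) ⇒ config: θ0=90°, θ1=0°
t=4 rotate(0, 90) ⇒ config: θ0=180°, θ1=0°
nothing shorter than 4 reaches the goal.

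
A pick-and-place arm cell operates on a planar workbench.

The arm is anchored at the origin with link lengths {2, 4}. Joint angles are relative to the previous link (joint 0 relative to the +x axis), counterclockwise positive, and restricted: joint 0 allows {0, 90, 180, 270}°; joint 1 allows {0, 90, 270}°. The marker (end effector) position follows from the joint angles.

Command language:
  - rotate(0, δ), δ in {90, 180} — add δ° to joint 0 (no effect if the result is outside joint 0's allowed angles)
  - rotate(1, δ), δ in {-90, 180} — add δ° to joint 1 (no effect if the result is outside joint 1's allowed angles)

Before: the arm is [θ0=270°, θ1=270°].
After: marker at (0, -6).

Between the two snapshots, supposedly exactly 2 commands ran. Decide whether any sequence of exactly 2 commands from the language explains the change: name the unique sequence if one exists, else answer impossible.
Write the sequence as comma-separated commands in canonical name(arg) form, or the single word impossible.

key: running rotate(1, -90) before rotate(1, 180) would end elsewhere — order is forced
from: [θ0=270°, θ1=270°]
1. rotate(1, 180) → [θ0=270°, θ1=90°]
2. rotate(1, -90) → [θ0=270°, θ1=0°]
no rival 2-sequence matches.

rotate(1, 180), rotate(1, -90)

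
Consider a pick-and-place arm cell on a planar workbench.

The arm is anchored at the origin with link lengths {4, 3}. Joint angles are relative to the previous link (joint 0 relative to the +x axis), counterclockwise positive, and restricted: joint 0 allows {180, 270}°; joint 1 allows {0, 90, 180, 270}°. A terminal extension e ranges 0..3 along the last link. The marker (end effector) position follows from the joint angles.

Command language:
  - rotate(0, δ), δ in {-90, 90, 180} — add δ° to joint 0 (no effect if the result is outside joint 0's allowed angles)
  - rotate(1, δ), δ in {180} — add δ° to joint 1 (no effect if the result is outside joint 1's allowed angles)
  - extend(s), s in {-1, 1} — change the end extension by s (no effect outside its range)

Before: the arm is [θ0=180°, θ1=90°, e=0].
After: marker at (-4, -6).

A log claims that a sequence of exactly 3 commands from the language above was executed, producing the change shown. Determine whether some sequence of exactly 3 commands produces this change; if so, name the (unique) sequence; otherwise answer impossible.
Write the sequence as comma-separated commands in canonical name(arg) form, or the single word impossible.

initial: [θ0=180°, θ1=90°, e=0]
1. extend(1) → [θ0=180°, θ1=90°, e=1]
2. extend(1) → [θ0=180°, θ1=90°, e=2]
3. extend(1) → [θ0=180°, θ1=90°, e=3]
no other 3-command option fits: unique.

extend(1), extend(1), extend(1)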